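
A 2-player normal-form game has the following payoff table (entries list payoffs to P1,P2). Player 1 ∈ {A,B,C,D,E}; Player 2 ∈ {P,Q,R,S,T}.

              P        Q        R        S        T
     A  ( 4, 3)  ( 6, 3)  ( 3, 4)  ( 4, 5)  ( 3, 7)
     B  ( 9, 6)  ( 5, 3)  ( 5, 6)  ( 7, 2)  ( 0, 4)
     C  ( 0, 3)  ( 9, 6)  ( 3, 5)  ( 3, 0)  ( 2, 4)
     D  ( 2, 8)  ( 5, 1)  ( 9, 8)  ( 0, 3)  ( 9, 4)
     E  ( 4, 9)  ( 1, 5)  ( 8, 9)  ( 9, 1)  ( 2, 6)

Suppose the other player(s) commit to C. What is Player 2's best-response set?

u_2(P vs C) = 3
u_2(Q vs C) = 6
u_2(R vs C) = 5
u_2(S vs C) = 0
u_2(T vs C) = 4
max payoff 6 at {Q}

P2 best: {Q}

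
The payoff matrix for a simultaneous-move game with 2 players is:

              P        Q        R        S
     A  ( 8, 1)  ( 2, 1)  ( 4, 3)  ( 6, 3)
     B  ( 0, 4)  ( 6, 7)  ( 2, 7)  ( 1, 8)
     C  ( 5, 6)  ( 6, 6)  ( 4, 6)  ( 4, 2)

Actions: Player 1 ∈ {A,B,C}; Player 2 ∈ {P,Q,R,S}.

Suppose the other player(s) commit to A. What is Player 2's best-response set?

BR_2 = {R,S}

u_2(P vs A) = 1
u_2(Q vs A) = 1
u_2(R vs A) = 3
u_2(S vs A) = 3
max payoff 3 at {R,S}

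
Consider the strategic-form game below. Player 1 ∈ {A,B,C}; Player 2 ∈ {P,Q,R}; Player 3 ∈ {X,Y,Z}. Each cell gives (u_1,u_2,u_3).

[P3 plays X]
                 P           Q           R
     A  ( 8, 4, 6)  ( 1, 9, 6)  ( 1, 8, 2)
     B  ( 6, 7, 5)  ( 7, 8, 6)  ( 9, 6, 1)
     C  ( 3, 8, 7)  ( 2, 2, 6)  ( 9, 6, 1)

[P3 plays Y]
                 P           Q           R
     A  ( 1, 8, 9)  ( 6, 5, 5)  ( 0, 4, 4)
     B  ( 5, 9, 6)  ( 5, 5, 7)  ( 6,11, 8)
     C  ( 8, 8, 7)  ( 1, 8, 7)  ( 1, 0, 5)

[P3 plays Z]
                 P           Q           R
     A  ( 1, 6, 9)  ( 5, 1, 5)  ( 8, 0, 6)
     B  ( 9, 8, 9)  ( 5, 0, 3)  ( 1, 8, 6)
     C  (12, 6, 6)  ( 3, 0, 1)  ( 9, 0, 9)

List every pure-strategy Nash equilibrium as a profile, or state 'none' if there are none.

(A,P,X): not NE [P2→Q gives 9>4; P3→Z gives 9>6]
(A,P,Y): not NE [P1→C gives 8>1]
(A,P,Z): not NE [P1→C gives 12>1]
(A,Q,X): not NE [P1→B gives 7>1]
(A,Q,Y): not NE [P2→P gives 8>5; P3→X gives 6>5]
(A,Q,Z): not NE [P2→P gives 6>1; P3→X gives 6>5]
(A,R,X): not NE [P1→C gives 9>1; P2→Q gives 9>8; P3→Z gives 6>2]
(A,R,Y): not NE [P1→B gives 6>0; P2→P gives 8>4; P3→Z gives 6>4]
(A,R,Z): not NE [P1→C gives 9>8; P2→P gives 6>0]
(B,P,X): not NE [P1→A gives 8>6; P2→Q gives 8>7; P3→Z gives 9>5]
(B,P,Y): not NE [P1→C gives 8>5; P2→R gives 11>9; P3→Z gives 9>6]
(B,P,Z): not NE [P1→C gives 12>9]
(B,Q,X): not NE [P3→Y gives 7>6]
(B,Q,Y): not NE [P1→A gives 6>5; P2→R gives 11>5]
(B,Q,Z): not NE [P2→R gives 8>0; P3→Y gives 7>3]
(B,R,X): not NE [P2→Q gives 8>6; P3→Y gives 8>1]
(B,R,Y): NE
(B,R,Z): not NE [P1→C gives 9>1; P3→Y gives 8>6]
(C,P,X): not NE [P1→A gives 8>3]
(C,P,Y): NE
(C,P,Z): not NE [P3→Y gives 7>6]
(C,Q,X): not NE [P1→B gives 7>2; P2→P gives 8>2; P3→Y gives 7>6]
(C,Q,Y): not NE [P1→A gives 6>1]
(C,Q,Z): not NE [P1→B gives 5>3; P2→P gives 6>0; P3→Y gives 7>1]
(C,R,X): not NE [P2→P gives 8>6; P3→Z gives 9>1]
(C,R,Y): not NE [P1→B gives 6>1; P2→Q gives 8>0; P3→Z gives 9>5]
(C,R,Z): not NE [P2→P gives 6>0]

PSNE = {(B,R,Y), (C,P,Y)}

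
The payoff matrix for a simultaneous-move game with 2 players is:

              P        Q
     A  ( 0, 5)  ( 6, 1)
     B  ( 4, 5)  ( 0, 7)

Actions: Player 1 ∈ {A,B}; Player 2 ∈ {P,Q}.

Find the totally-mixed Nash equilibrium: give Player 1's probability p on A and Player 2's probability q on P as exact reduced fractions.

P1 indiff ⇒ q·0+(1-q)·6 = q·4+(1-q)·0 ⇒ q(-4) = (1-q)(-6) ⇒ q = 3/5
P2 indiff ⇒ p·5+(1-p)·5 = p·1+(1-p)·7 ⇒ p(4) = (1-p)(2) ⇒ p = 1/3

P1 mixes 1/3 on A; P2 mixes 3/5 on P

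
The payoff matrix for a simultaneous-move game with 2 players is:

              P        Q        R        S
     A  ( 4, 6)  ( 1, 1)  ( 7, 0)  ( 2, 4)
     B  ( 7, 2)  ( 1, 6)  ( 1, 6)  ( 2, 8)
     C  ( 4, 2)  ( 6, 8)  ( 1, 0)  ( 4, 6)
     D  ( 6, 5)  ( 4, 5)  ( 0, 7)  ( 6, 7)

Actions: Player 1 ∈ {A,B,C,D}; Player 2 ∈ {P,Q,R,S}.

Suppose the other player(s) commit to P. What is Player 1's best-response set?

P1 best: {B}

u_1(A vs P) = 4
u_1(B vs P) = 7
u_1(C vs P) = 4
u_1(D vs P) = 6
max payoff 7 at {B}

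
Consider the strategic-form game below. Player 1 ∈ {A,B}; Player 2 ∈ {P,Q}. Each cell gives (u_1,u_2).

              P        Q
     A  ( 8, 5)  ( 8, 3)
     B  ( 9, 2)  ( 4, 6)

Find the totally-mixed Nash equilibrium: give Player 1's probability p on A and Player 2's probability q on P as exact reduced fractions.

(p,q) = (2/3, 4/5)

P1 indiff ⇒ q·8+(1-q)·8 = q·9+(1-q)·4 ⇒ q(-1) = (1-q)(-4) ⇒ q = 4/5
P2 indiff ⇒ p·5+(1-p)·2 = p·3+(1-p)·6 ⇒ p(2) = (1-p)(4) ⇒ p = 2/3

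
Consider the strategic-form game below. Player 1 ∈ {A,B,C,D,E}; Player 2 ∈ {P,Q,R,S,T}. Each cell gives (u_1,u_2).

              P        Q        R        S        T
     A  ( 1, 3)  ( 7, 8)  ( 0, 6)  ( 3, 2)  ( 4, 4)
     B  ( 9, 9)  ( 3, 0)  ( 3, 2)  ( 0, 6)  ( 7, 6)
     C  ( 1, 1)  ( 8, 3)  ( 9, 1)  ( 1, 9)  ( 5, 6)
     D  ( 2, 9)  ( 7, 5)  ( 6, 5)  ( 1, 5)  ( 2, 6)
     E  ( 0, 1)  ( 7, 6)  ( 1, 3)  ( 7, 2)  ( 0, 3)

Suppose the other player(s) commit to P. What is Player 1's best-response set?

u_1(A vs P) = 1
u_1(B vs P) = 9
u_1(C vs P) = 1
u_1(D vs P) = 2
u_1(E vs P) = 0
max payoff 9 at {B}

BR_1 = {B}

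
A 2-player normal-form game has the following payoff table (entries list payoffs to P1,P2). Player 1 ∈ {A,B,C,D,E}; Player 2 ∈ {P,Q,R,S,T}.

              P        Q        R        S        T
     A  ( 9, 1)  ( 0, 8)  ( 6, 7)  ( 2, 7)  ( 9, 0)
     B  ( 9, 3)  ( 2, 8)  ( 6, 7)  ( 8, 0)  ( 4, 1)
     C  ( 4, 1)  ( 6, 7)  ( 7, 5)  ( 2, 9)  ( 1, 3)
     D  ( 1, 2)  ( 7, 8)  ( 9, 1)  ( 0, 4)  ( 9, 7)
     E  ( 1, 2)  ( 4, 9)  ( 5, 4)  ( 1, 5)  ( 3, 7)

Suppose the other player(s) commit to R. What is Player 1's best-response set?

u_1(A vs R) = 6
u_1(B vs R) = 6
u_1(C vs R) = 7
u_1(D vs R) = 9
u_1(E vs R) = 5
max payoff 9 at {D}

BR_1 = {D}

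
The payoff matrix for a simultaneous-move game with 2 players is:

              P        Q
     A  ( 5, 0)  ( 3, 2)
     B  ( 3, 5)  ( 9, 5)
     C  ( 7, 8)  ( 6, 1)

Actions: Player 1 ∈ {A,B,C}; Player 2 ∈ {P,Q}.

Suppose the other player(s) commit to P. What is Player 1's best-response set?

P1 best: {C}

u_1(A vs P) = 5
u_1(B vs P) = 3
u_1(C vs P) = 7
max payoff 7 at {C}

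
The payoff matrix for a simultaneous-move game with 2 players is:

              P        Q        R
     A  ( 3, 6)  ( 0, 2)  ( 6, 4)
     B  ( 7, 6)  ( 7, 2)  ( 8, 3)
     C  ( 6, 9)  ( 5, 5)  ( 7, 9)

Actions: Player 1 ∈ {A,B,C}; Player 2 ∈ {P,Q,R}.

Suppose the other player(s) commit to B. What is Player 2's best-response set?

argmax u_2 = {P}

u_2(P vs B) = 6
u_2(Q vs B) = 2
u_2(R vs B) = 3
max payoff 6 at {P}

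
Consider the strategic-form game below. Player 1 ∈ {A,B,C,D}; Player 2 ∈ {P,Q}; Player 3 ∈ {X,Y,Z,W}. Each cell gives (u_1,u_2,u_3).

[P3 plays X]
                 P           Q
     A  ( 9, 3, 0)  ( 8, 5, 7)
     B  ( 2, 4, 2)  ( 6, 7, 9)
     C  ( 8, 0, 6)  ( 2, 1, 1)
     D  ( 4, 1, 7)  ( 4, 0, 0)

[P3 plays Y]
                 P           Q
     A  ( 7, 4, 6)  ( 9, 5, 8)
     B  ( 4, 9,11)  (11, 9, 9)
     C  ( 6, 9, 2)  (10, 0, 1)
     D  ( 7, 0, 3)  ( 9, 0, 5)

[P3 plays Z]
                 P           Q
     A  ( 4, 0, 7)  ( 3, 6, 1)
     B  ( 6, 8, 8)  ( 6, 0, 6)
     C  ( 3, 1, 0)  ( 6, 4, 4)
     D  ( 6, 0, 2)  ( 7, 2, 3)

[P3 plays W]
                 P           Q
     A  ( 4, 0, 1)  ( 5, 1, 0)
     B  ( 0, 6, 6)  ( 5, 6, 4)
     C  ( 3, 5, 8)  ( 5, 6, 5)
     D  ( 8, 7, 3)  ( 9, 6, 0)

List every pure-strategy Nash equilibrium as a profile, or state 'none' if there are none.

NE set: (B,Q,Y)

(A,P,X): not NE [P2→Q gives 5>3; P3→Z gives 7>0]
(A,P,Y): not NE [P2→Q gives 5>4; P3→Z gives 7>6]
(A,P,Z): not NE [P1→D gives 6>4; P2→Q gives 6>0]
(A,P,W): not NE [P1→D gives 8>4; P2→Q gives 1>0; P3→Z gives 7>1]
(A,Q,X): not NE [P3→Y gives 8>7]
(A,Q,Y): not NE [P1→B gives 11>9]
(A,Q,Z): not NE [P1→D gives 7>3; P3→Y gives 8>1]
(A,Q,W): not NE [P1→D gives 9>5; P3→Y gives 8>0]
(B,P,X): not NE [P1→A gives 9>2; P2→Q gives 7>4; P3→Y gives 11>2]
(B,P,Y): not NE [P1→D gives 7>4]
(B,P,Z): not NE [P3→Y gives 11>8]
(B,P,W): not NE [P1→D gives 8>0; P3→Y gives 11>6]
(B,Q,X): not NE [P1→A gives 8>6]
(B,Q,Y): NE
(B,Q,Z): not NE [P1→D gives 7>6; P2→P gives 8>0; P3→Y gives 9>6]
(B,Q,W): not NE [P1→D gives 9>5; P3→Y gives 9>4]
(C,P,X): not NE [P1→A gives 9>8; P2→Q gives 1>0; P3→W gives 8>6]
(C,P,Y): not NE [P1→D gives 7>6; P3→W gives 8>2]
(C,P,Z): not NE [P1→D gives 6>3; P2→Q gives 4>1; P3→W gives 8>0]
(C,P,W): not NE [P1→D gives 8>3; P2→Q gives 6>5]
(C,Q,X): not NE [P1→A gives 8>2; P3→W gives 5>1]
(C,Q,Y): not NE [P1→B gives 11>10; P2→P gives 9>0; P3→W gives 5>1]
(C,Q,Z): not NE [P1→D gives 7>6; P3→W gives 5>4]
(C,Q,W): not NE [P1→D gives 9>5]
(D,P,X): not NE [P1→A gives 9>4]
(D,P,Y): not NE [P3→X gives 7>3]
(D,P,Z): not NE [P2→Q gives 2>0; P3→X gives 7>2]
(D,P,W): not NE [P3→X gives 7>3]
(D,Q,X): not NE [P1→A gives 8>4; P2→P gives 1>0; P3→Y gives 5>0]
(D,Q,Y): not NE [P1→B gives 11>9]
(D,Q,Z): not NE [P3→Y gives 5>3]
(D,Q,W): not NE [P2→P gives 7>6; P3→Y gives 5>0]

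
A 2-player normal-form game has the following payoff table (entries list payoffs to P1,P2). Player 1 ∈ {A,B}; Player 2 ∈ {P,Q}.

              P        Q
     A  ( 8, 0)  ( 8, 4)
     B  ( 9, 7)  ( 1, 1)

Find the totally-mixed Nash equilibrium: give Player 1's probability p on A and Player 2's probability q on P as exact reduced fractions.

P1 indiff ⇒ q·8+(1-q)·8 = q·9+(1-q)·1 ⇒ q(-1) = (1-q)(-7) ⇒ q = 7/8
P2 indiff ⇒ p·0+(1-p)·7 = p·4+(1-p)·1 ⇒ p(-4) = (1-p)(-6) ⇒ p = 3/5

p=3/5, q=7/8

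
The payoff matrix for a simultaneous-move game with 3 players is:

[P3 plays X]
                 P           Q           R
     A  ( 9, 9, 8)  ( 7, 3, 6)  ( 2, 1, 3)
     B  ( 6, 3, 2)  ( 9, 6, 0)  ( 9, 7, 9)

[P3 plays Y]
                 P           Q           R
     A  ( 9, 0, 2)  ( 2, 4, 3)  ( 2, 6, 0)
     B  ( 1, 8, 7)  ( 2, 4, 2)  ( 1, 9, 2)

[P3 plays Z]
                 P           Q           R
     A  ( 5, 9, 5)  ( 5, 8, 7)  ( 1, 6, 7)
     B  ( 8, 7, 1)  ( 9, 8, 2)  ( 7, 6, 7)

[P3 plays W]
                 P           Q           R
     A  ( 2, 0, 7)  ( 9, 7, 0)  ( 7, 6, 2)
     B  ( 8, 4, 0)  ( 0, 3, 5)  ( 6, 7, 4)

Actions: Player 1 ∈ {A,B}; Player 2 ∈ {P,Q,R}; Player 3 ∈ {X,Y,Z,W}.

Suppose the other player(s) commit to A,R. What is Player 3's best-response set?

u_3(X vs A,R) = 3
u_3(Y vs A,R) = 0
u_3(Z vs A,R) = 7
u_3(W vs A,R) = 2
max payoff 7 at {Z}

argmax u_3 = {Z}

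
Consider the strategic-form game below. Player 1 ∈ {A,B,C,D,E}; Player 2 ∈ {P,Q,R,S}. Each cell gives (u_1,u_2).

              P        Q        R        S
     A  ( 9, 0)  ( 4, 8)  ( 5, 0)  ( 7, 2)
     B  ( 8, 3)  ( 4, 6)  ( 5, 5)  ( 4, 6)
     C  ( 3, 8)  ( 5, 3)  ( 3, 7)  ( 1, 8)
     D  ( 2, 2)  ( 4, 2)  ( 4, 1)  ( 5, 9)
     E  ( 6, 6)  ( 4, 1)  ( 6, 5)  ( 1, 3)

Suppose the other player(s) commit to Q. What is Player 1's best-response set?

u_1(A vs Q) = 4
u_1(B vs Q) = 4
u_1(C vs Q) = 5
u_1(D vs Q) = 4
u_1(E vs Q) = 4
max payoff 5 at {C}

BR_1 = {C}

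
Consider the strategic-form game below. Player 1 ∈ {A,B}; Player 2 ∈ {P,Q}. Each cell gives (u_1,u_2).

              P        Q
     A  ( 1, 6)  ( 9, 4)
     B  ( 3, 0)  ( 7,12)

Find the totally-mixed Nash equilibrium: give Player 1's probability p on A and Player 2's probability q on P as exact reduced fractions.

P1 indiff ⇒ q·1+(1-q)·9 = q·3+(1-q)·7 ⇒ q(-2) = (1-q)(-2) ⇒ q = 1/2
P2 indiff ⇒ p·6+(1-p)·0 = p·4+(1-p)·12 ⇒ p(2) = (1-p)(12) ⇒ p = 6/7

P1 mixes 6/7 on A; P2 mixes 1/2 on P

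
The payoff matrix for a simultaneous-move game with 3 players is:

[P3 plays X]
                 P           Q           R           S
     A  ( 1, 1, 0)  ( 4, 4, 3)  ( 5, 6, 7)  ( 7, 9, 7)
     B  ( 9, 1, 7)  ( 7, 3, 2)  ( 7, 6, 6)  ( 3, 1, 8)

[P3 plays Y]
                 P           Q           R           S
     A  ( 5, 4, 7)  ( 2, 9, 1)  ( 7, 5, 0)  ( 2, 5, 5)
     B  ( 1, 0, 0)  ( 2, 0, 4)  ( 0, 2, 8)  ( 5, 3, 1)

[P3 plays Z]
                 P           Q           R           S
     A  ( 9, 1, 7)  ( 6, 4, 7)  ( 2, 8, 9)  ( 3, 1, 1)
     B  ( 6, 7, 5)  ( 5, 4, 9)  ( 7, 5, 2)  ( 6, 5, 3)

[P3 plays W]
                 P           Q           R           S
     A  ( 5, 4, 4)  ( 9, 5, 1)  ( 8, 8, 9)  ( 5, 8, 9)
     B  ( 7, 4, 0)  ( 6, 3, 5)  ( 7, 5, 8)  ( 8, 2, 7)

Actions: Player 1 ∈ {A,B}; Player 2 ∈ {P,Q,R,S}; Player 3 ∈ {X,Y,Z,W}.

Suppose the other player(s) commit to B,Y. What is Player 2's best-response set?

u_2(P vs B,Y) = 0
u_2(Q vs B,Y) = 0
u_2(R vs B,Y) = 2
u_2(S vs B,Y) = 3
max payoff 3 at {S}

argmax u_2 = {S}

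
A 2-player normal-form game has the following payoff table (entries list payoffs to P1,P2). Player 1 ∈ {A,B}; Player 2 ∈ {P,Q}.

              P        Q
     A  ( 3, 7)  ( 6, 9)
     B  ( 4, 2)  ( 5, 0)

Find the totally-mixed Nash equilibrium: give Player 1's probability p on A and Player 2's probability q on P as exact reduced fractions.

P1 indiff ⇒ q·3+(1-q)·6 = q·4+(1-q)·5 ⇒ q(-1) = (1-q)(-1) ⇒ q = 1/2
P2 indiff ⇒ p·7+(1-p)·2 = p·9+(1-p)·0 ⇒ p(-2) = (1-p)(-2) ⇒ p = 1/2

p=1/2, q=1/2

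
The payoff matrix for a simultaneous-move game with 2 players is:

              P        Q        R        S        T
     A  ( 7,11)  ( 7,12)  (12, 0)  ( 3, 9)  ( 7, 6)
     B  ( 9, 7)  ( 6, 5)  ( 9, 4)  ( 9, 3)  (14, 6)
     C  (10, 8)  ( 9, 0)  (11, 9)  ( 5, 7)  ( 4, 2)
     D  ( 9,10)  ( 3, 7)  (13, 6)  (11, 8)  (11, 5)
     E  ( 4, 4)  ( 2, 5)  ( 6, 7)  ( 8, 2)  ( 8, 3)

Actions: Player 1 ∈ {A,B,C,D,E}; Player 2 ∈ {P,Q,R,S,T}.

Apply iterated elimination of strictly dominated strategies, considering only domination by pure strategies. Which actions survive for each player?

Remaining: P1:{A,C,D} P2:{P,Q,R}

P1 drop E (B beats it: P:9>4 Q:6>2 R:9>6 S:9>8 T:14>8)
P2 drop S (P beats it: A:11>9 B:7>3 C:8>7 D:10>8)
P2 drop T (P beats it: A:11>6 B:7>6 C:8>2 D:10>5)
P1 drop B (C beats it: P:10>9 Q:9>6 R:11>9)
P1→{A,C,D} P2→{P,Q,R}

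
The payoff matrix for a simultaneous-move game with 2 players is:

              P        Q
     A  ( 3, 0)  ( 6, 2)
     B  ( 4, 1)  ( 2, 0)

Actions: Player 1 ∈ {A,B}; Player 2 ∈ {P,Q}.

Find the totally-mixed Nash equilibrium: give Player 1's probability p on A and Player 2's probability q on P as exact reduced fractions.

P1 indiff ⇒ q·3+(1-q)·6 = q·4+(1-q)·2 ⇒ q(-1) = (1-q)(-4) ⇒ q = 4/5
P2 indiff ⇒ p·0+(1-p)·1 = p·2+(1-p)·0 ⇒ p(-2) = (1-p)(-1) ⇒ p = 1/3

(p,q) = (1/3, 4/5)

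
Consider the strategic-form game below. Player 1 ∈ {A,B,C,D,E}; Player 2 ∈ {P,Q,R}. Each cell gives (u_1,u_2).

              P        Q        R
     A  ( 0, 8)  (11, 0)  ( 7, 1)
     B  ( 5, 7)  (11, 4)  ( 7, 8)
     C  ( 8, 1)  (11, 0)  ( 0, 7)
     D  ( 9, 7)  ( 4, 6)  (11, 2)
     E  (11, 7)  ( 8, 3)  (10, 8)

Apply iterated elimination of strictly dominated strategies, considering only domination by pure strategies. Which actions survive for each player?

P2 drop Q (P beats it: A:8>0 B:7>4 C:1>0 D:7>6 E:7>3)
P1 drop A (D beats it: P:9>0 R:11>7)
P1 drop B (D beats it: P:9>5 R:11>7)
P1 drop C (D beats it: P:9>8 R:11>0)
P1→{D,E} P2→{P,R}

Survivors P1:{D,E} P2:{P,R}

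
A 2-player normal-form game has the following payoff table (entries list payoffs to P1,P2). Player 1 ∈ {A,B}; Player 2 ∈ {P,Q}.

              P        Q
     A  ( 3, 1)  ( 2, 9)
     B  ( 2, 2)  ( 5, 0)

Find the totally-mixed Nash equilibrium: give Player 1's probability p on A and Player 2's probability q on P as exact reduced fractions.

P1 indiff ⇒ q·3+(1-q)·2 = q·2+(1-q)·5 ⇒ q(1) = (1-q)(3) ⇒ q = 3/4
P2 indiff ⇒ p·1+(1-p)·2 = p·9+(1-p)·0 ⇒ p(-8) = (1-p)(-2) ⇒ p = 1/5

p=1/5, q=3/4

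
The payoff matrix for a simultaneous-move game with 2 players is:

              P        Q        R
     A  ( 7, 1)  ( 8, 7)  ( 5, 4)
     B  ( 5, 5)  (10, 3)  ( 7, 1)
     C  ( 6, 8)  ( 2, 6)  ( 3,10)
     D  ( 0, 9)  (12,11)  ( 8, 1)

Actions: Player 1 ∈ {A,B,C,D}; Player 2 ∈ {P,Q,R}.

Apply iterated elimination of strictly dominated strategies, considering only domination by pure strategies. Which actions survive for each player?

P1 drop C (A beats it: P:7>6 Q:8>2 R:5>3)
P2 drop R (Q beats it: A:7>4 B:3>1 D:11>1)
P1→{A,B,D} P2→{P,Q}

Remaining: P1:{A,B,D} P2:{P,Q}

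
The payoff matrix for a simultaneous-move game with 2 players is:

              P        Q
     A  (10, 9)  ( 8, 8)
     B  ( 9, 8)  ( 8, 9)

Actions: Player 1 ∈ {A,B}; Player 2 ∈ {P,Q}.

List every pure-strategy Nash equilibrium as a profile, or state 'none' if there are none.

PSNE = {(A,P), (B,Q)}

(A,P): NE
(A,Q): not NE [P2→P gives 9>8]
(B,P): not NE [P1→A gives 10>9; P2→Q gives 9>8]
(B,Q): NE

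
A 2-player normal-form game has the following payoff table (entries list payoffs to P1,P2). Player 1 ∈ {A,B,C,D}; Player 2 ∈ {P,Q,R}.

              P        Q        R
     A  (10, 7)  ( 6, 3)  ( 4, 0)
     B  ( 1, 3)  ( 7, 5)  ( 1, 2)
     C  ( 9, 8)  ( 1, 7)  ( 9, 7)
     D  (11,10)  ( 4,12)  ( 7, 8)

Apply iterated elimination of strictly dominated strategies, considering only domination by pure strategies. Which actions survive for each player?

P2 drop R (P beats it: A:7>0 B:3>2 C:8>7 D:10>8)
P1 drop C (A beats it: P:10>9 Q:6>1)
P1→{A,B,D} P2→{P,Q}

Survivors P1:{A,B,D} P2:{P,Q}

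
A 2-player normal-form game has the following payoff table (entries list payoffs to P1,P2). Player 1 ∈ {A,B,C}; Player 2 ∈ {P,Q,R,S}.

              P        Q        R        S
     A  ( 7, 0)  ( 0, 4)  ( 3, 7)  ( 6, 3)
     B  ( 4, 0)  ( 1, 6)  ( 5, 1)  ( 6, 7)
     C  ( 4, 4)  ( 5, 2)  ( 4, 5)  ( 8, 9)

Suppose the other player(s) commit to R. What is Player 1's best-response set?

P1 best: {B}

u_1(A vs R) = 3
u_1(B vs R) = 5
u_1(C vs R) = 4
max payoff 5 at {B}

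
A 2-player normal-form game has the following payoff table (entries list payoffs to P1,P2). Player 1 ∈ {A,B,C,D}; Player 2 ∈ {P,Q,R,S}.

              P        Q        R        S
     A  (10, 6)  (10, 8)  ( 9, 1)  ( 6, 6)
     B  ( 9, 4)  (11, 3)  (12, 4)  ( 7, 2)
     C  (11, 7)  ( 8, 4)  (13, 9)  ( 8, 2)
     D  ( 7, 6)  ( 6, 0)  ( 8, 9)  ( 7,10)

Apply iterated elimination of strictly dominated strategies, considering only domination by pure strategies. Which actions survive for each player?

Remaining: P1:{A,B,C} P2:{P,Q,R}

P1 drop D (C beats it: P:11>7 Q:8>6 R:13>8 S:8>7)
P2 drop S (Q beats it: A:8>6 B:3>2 C:4>2)
P1→{A,B,C} P2→{P,Q,R}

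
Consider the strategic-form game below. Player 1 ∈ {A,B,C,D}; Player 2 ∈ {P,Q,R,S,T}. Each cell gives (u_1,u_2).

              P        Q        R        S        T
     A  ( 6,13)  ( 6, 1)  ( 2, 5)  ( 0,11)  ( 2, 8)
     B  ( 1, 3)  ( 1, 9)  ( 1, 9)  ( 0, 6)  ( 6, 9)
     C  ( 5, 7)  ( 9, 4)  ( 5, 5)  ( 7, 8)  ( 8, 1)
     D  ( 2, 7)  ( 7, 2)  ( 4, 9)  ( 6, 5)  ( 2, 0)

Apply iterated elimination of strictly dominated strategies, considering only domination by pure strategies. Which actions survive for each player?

P1 drop B (C beats it: P:5>1 Q:9>1 R:5>1 S:7>0 T:8>6)
P1 drop D (C beats it: P:5>2 Q:9>7 R:5>4 S:7>6 T:8>2)
P2 drop Q (P beats it: A:13>1 C:7>4)
P2 drop R (P beats it: A:13>5 C:7>5)
P2 drop T (P beats it: A:13>8 C:7>1)
P1→{A,C} P2→{P,S}

IESDS → P1:{A,C} P2:{P,S}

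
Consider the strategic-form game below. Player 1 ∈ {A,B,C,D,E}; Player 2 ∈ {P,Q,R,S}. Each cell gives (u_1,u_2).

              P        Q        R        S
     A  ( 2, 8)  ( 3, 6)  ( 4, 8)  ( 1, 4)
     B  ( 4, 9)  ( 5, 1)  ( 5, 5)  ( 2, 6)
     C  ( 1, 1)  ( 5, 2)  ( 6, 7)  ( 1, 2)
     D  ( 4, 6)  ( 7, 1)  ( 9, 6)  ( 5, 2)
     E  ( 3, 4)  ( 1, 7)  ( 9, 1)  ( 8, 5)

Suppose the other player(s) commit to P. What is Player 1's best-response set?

u_1(A vs P) = 2
u_1(B vs P) = 4
u_1(C vs P) = 1
u_1(D vs P) = 4
u_1(E vs P) = 3
max payoff 4 at {B,D}

BR_1 = {B,D}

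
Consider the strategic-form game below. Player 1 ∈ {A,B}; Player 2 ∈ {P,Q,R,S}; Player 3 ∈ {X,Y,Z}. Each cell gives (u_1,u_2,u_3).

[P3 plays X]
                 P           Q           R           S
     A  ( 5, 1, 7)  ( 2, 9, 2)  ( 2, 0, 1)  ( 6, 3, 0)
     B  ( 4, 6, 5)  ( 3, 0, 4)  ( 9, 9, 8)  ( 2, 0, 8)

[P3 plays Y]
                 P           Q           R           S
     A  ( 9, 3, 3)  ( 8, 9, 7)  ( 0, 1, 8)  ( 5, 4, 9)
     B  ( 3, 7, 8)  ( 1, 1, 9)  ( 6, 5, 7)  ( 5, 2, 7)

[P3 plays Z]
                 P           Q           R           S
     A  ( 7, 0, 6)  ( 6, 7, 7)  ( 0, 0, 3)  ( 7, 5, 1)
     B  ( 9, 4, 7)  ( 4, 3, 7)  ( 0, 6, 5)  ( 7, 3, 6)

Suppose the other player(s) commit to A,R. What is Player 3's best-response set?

u_3(X vs A,R) = 1
u_3(Y vs A,R) = 8
u_3(Z vs A,R) = 3
max payoff 8 at {Y}

argmax u_3 = {Y}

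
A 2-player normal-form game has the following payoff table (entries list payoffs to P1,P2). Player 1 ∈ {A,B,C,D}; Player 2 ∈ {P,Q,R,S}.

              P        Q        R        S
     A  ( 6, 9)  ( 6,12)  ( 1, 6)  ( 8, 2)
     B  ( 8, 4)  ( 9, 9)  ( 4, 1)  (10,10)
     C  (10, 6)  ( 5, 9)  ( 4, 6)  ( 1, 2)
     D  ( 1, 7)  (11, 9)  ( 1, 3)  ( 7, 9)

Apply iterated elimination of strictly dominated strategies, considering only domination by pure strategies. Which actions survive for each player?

Remaining: P1:{B,D} P2:{Q,S}

P1 drop A (B beats it: P:8>6 Q:9>6 R:4>1 S:10>8)
P2 drop P (Q beats it: B:9>4 C:9>6 D:9>7)
P2 drop R (Q beats it: B:9>1 C:9>6 D:9>3)
P1 drop C (B beats it: Q:9>5 S:10>1)
P1→{B,D} P2→{Q,S}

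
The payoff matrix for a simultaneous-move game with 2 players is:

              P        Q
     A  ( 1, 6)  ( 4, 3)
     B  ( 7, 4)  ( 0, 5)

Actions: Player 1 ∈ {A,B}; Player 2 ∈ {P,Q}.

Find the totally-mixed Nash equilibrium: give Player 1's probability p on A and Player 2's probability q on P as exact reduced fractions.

P1 mixes 1/4 on A; P2 mixes 2/5 on P

P1 indiff ⇒ q·1+(1-q)·4 = q·7+(1-q)·0 ⇒ q(-6) = (1-q)(-4) ⇒ q = 2/5
P2 indiff ⇒ p·6+(1-p)·4 = p·3+(1-p)·5 ⇒ p(3) = (1-p)(1) ⇒ p = 1/4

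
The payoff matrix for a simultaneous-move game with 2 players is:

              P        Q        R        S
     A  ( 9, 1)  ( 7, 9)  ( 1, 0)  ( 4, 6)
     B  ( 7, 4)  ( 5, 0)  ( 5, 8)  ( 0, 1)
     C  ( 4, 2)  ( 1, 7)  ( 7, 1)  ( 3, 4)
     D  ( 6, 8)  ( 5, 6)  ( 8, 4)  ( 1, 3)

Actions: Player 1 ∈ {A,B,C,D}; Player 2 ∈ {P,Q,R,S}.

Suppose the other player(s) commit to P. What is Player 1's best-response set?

P1 best: {A}

u_1(A vs P) = 9
u_1(B vs P) = 7
u_1(C vs P) = 4
u_1(D vs P) = 6
max payoff 9 at {A}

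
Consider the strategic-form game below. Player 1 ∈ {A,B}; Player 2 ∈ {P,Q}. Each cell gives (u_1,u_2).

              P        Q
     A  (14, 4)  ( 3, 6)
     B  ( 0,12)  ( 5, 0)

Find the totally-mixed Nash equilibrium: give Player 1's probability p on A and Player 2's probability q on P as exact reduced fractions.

P1 indiff ⇒ q·14+(1-q)·3 = q·0+(1-q)·5 ⇒ q(14) = (1-q)(2) ⇒ q = 1/8
P2 indiff ⇒ p·4+(1-p)·12 = p·6+(1-p)·0 ⇒ p(-2) = (1-p)(-12) ⇒ p = 6/7

(p,q) = (6/7, 1/8)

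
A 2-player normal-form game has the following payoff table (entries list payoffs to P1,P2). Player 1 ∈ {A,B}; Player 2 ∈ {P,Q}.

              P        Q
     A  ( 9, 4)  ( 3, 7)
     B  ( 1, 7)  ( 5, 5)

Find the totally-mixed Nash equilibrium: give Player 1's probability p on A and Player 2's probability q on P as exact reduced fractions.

P1 indiff ⇒ q·9+(1-q)·3 = q·1+(1-q)·5 ⇒ q(8) = (1-q)(2) ⇒ q = 1/5
P2 indiff ⇒ p·4+(1-p)·7 = p·7+(1-p)·5 ⇒ p(-3) = (1-p)(-2) ⇒ p = 2/5

P1 mixes 2/5 on A; P2 mixes 1/5 on P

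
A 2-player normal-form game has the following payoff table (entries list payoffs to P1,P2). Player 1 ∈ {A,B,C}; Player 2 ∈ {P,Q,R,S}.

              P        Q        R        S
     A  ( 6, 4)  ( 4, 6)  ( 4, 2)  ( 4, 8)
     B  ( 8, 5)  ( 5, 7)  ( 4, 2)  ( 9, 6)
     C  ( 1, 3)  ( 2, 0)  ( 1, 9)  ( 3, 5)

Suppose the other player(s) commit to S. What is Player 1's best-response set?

P1 best: {B}

u_1(A vs S) = 4
u_1(B vs S) = 9
u_1(C vs S) = 3
max payoff 9 at {B}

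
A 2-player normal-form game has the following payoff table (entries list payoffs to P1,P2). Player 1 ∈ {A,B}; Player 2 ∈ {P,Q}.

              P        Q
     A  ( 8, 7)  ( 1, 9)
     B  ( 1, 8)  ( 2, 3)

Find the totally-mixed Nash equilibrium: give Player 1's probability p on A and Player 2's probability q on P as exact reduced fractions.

P1 indiff ⇒ q·8+(1-q)·1 = q·1+(1-q)·2 ⇒ q(7) = (1-q)(1) ⇒ q = 1/8
P2 indiff ⇒ p·7+(1-p)·8 = p·9+(1-p)·3 ⇒ p(-2) = (1-p)(-5) ⇒ p = 5/7

(p,q) = (5/7, 1/8)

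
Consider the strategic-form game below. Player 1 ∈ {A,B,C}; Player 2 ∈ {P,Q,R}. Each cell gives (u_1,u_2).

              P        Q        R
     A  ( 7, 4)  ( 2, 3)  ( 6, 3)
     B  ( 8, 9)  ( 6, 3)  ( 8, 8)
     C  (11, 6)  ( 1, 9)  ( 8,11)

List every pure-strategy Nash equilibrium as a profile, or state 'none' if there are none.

(A,P): not NE [P1→C gives 11>7]
(A,Q): not NE [P1→B gives 6>2; P2→P gives 4>3]
(A,R): not NE [P1→C gives 8>6; P2→P gives 4>3]
(B,P): not NE [P1→C gives 11>8]
(B,Q): not NE [P2→P gives 9>3]
(B,R): not NE [P2→P gives 9>8]
(C,P): not NE [P2→R gives 11>6]
(C,Q): not NE [P1→B gives 6>1; P2→R gives 11>9]
(C,R): NE

Nash profiles: (C,R)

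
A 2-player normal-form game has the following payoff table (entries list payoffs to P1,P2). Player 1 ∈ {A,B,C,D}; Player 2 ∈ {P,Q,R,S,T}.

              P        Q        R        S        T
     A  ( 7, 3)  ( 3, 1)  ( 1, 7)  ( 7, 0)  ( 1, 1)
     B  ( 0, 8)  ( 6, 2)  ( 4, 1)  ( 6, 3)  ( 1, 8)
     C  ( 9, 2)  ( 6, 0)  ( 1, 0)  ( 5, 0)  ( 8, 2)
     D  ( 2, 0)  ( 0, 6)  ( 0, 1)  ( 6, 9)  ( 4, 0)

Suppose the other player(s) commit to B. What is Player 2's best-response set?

argmax u_2 = {P,T}

u_2(P vs B) = 8
u_2(Q vs B) = 2
u_2(R vs B) = 1
u_2(S vs B) = 3
u_2(T vs B) = 8
max payoff 8 at {P,T}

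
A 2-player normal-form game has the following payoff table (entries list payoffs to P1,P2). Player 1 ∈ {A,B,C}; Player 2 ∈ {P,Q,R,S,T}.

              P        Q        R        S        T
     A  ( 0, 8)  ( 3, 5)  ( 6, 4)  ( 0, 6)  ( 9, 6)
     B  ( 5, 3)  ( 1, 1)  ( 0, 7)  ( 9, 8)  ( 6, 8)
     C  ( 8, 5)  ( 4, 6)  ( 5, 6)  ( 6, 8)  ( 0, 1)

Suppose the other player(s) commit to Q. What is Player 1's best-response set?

u_1(A vs Q) = 3
u_1(B vs Q) = 1
u_1(C vs Q) = 4
max payoff 4 at {C}

BR_1 = {C}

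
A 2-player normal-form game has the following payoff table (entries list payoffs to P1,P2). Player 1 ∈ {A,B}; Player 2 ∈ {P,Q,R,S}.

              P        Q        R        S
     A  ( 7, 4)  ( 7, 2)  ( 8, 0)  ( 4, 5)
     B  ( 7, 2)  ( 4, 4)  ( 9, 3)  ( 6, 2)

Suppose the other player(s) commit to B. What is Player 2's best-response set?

P2 best: {Q}

u_2(P vs B) = 2
u_2(Q vs B) = 4
u_2(R vs B) = 3
u_2(S vs B) = 2
max payoff 4 at {Q}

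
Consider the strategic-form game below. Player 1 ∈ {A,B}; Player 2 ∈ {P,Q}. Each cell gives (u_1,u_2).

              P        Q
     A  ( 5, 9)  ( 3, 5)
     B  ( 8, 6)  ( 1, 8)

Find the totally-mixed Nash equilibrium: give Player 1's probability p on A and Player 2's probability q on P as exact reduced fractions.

p=1/3, q=2/5

P1 indiff ⇒ q·5+(1-q)·3 = q·8+(1-q)·1 ⇒ q(-3) = (1-q)(-2) ⇒ q = 2/5
P2 indiff ⇒ p·9+(1-p)·6 = p·5+(1-p)·8 ⇒ p(4) = (1-p)(2) ⇒ p = 1/3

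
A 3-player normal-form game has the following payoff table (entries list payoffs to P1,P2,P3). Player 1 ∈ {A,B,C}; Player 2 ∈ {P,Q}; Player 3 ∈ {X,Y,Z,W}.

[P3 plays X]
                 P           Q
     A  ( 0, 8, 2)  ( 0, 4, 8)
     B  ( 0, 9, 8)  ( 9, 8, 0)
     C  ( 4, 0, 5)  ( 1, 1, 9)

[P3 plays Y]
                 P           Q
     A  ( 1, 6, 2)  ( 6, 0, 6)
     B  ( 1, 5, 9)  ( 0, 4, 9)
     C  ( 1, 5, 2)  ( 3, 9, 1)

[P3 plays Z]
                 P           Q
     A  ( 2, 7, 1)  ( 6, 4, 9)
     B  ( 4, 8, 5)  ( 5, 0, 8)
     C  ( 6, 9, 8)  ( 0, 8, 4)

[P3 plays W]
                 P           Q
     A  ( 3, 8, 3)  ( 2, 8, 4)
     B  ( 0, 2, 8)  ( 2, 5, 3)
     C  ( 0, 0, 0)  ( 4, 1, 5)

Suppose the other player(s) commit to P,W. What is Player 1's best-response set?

BR_1 = {A}

u_1(A vs P,W) = 3
u_1(B vs P,W) = 0
u_1(C vs P,W) = 0
max payoff 3 at {A}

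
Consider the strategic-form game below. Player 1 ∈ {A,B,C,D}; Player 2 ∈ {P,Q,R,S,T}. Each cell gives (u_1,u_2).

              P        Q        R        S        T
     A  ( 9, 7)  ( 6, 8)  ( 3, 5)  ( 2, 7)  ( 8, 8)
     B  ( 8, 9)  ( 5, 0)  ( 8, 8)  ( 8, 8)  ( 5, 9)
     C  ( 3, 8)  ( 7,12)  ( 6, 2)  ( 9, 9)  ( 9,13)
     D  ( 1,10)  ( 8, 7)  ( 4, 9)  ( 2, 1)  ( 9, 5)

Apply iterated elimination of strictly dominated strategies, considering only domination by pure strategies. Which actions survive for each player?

P2 drop R (P beats it: A:7>5 B:9>8 C:8>2 D:10>9)
P2 drop S (T beats it: A:8>7 B:9>8 C:13>9 D:5>1)
P1 drop B (A beats it: P:9>8 Q:6>5 T:8>5)
P1→{A,C,D} P2→{P,Q,T}

Survivors P1:{A,C,D} P2:{P,Q,T}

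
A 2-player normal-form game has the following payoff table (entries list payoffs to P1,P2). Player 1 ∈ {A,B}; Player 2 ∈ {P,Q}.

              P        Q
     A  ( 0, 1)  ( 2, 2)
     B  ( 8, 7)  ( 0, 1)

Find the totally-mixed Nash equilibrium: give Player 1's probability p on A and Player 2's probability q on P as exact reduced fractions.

P1 indiff ⇒ q·0+(1-q)·2 = q·8+(1-q)·0 ⇒ q(-8) = (1-q)(-2) ⇒ q = 1/5
P2 indiff ⇒ p·1+(1-p)·7 = p·2+(1-p)·1 ⇒ p(-1) = (1-p)(-6) ⇒ p = 6/7

P1 mixes 6/7 on A; P2 mixes 1/5 on P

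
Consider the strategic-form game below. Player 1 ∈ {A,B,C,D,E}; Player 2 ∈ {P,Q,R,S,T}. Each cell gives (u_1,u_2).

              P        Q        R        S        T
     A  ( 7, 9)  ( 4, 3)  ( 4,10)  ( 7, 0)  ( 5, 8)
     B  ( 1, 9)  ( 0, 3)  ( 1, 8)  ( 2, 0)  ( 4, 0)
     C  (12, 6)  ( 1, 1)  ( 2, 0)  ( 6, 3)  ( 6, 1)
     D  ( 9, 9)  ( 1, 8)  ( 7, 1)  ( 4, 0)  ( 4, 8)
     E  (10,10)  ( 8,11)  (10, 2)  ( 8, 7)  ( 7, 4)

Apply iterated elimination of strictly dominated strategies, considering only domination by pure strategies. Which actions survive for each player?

P1 drop A (E beats it: P:10>7 Q:8>4 R:10>4 S:8>7 T:7>5)
P1 drop B (C beats it: P:12>1 Q:1>0 R:2>1 S:6>2 T:6>4)
P1 drop D (E beats it: P:10>9 Q:8>1 R:10>7 S:8>4 T:7>4)
P2 drop R (P beats it: C:6>0 E:10>2)
P2 drop S (P beats it: C:6>3 E:10>7)
P2 drop T (P beats it: C:6>1 E:10>4)
P1→{C,E} P2→{P,Q}

Remaining: P1:{C,E} P2:{P,Q}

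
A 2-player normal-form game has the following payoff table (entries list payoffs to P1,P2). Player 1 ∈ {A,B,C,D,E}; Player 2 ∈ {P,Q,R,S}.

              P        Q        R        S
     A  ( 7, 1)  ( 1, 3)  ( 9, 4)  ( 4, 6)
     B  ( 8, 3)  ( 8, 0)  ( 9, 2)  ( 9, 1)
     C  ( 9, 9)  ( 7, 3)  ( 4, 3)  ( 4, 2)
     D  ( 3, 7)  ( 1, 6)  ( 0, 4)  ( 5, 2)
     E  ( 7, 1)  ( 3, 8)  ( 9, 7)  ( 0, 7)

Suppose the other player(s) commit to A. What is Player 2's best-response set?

u_2(P vs A) = 1
u_2(Q vs A) = 3
u_2(R vs A) = 4
u_2(S vs A) = 6
max payoff 6 at {S}

P2 best: {S}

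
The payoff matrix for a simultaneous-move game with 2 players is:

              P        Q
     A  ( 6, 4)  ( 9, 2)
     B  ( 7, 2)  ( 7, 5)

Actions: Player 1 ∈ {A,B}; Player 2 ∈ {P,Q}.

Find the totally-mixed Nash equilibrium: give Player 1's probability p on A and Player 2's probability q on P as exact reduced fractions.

p=3/5, q=2/3

P1 indiff ⇒ q·6+(1-q)·9 = q·7+(1-q)·7 ⇒ q(-1) = (1-q)(-2) ⇒ q = 2/3
P2 indiff ⇒ p·4+(1-p)·2 = p·2+(1-p)·5 ⇒ p(2) = (1-p)(3) ⇒ p = 3/5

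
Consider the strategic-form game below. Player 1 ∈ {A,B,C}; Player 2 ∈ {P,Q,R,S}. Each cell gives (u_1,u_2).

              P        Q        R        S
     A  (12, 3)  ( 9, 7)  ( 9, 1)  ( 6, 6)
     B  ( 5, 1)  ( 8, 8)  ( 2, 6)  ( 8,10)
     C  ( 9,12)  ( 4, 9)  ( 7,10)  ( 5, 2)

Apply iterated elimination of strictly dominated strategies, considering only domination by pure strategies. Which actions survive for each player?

Remaining: P1:{A,B} P2:{Q,S}

P1 drop C (A beats it: P:12>9 Q:9>4 R:9>7 S:6>5)
P2 drop P (Q beats it: A:7>3 B:8>1)
P2 drop R (Q beats it: A:7>1 B:8>6)
P1→{A,B} P2→{Q,S}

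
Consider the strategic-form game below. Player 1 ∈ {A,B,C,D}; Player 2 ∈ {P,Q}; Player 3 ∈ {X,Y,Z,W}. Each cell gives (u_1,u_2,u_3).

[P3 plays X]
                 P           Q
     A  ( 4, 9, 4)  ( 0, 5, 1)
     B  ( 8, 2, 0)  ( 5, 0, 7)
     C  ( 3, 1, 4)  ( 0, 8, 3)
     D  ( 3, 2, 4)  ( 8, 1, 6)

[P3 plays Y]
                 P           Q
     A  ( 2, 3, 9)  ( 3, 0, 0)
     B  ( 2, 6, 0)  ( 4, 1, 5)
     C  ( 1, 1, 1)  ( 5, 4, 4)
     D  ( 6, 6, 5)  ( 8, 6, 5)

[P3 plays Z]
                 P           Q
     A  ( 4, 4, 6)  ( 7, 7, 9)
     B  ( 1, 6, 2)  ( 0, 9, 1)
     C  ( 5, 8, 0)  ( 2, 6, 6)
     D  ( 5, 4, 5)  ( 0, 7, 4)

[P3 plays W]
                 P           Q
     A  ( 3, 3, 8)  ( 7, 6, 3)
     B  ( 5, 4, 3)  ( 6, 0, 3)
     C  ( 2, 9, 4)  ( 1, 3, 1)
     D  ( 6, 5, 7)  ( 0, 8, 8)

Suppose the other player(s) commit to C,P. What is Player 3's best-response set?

BR_3 = {X,W}

u_3(X vs C,P) = 4
u_3(Y vs C,P) = 1
u_3(Z vs C,P) = 0
u_3(W vs C,P) = 4
max payoff 4 at {X,W}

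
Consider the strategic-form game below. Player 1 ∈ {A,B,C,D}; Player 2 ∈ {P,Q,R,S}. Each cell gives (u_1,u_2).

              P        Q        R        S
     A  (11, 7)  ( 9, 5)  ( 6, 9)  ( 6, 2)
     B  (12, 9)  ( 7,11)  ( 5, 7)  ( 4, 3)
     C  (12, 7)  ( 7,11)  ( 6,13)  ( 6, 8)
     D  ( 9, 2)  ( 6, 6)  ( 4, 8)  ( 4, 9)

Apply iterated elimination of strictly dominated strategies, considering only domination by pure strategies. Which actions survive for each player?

P1 drop D (A beats it: P:11>9 Q:9>6 R:6>4 S:6>4)
P2 drop S (Q beats it: A:5>2 B:11>3 C:11>8)
P1→{A,B,C} P2→{P,Q,R}

Survivors P1:{A,B,C} P2:{P,Q,R}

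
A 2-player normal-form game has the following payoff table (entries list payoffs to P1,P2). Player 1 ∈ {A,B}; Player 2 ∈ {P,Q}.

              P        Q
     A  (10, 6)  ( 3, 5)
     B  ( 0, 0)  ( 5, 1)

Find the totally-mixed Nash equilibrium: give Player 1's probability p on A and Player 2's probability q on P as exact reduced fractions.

(p,q) = (1/2, 1/6)

P1 indiff ⇒ q·10+(1-q)·3 = q·0+(1-q)·5 ⇒ q(10) = (1-q)(2) ⇒ q = 1/6
P2 indiff ⇒ p·6+(1-p)·0 = p·5+(1-p)·1 ⇒ p(1) = (1-p)(1) ⇒ p = 1/2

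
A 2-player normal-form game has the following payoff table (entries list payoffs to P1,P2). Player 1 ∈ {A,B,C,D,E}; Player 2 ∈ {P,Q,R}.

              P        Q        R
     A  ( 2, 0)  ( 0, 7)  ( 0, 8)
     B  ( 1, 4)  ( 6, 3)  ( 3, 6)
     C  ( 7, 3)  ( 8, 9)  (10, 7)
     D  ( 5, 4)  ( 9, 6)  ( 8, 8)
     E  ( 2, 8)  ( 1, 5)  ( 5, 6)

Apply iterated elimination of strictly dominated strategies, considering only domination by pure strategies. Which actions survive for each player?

IESDS → P1:{C,D} P2:{Q,R}

P1 drop A (C beats it: P:7>2 Q:8>0 R:10>0)
P1 drop B (C beats it: P:7>1 Q:8>6 R:10>3)
P1 drop E (C beats it: P:7>2 Q:8>1 R:10>5)
P2 drop P (Q beats it: C:9>3 D:6>4)
P1→{C,D} P2→{Q,R}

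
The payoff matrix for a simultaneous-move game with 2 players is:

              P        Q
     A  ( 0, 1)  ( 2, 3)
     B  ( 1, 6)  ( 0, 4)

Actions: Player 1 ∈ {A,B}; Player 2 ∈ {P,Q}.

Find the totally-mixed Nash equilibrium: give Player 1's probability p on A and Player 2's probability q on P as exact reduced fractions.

P1 mixes 1/2 on A; P2 mixes 2/3 on P

P1 indiff ⇒ q·0+(1-q)·2 = q·1+(1-q)·0 ⇒ q(-1) = (1-q)(-2) ⇒ q = 2/3
P2 indiff ⇒ p·1+(1-p)·6 = p·3+(1-p)·4 ⇒ p(-2) = (1-p)(-2) ⇒ p = 1/2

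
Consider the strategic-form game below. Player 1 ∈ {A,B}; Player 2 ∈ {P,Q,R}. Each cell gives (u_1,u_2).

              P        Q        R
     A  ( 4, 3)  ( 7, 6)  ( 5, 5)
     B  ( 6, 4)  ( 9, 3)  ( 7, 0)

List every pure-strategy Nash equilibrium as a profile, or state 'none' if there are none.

(A,P): not NE [P1→B gives 6>4; P2→Q gives 6>3]
(A,Q): not NE [P1→B gives 9>7]
(A,R): not NE [P1→B gives 7>5; P2→Q gives 6>5]
(B,P): NE
(B,Q): not NE [P2→P gives 4>3]
(B,R): not NE [P2→P gives 4>0]

Nash profiles: (B,P)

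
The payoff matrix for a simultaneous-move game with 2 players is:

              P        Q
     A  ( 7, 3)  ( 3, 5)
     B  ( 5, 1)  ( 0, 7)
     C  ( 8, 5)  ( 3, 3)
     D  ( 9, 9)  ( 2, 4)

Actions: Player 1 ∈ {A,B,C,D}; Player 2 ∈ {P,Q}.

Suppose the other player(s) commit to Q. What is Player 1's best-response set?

P1 best: {A,C}

u_1(A vs Q) = 3
u_1(B vs Q) = 0
u_1(C vs Q) = 3
u_1(D vs Q) = 2
max payoff 3 at {A,C}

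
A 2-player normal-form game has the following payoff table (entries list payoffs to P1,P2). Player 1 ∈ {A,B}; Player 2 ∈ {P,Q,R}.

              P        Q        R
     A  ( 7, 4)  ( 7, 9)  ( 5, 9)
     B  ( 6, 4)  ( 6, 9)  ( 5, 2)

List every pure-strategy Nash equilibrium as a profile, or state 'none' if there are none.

NE set: (A,Q), (A,R)

(A,P): not NE [P2→R gives 9>4]
(A,Q): NE
(A,R): NE
(B,P): not NE [P1→A gives 7>6; P2→Q gives 9>4]
(B,Q): not NE [P1→A gives 7>6]
(B,R): not NE [P2→Q gives 9>2]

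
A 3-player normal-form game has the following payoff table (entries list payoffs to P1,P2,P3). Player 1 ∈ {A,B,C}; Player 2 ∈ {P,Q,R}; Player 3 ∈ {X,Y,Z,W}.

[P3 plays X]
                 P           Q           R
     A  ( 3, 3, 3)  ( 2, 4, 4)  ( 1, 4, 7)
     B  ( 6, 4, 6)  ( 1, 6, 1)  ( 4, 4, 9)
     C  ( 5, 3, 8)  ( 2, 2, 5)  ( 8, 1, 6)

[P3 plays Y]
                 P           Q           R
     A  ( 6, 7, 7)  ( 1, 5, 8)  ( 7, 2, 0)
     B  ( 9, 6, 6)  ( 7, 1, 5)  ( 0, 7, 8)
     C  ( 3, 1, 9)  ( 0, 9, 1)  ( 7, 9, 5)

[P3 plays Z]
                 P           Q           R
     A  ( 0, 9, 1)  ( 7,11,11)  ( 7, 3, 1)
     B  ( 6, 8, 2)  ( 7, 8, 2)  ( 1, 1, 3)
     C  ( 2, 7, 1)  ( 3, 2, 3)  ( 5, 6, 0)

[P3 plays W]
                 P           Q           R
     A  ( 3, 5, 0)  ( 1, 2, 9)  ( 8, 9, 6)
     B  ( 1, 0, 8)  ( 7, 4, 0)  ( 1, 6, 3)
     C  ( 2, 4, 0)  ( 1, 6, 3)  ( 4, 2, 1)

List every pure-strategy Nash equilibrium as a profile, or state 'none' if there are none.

PSNE = {(A,Q,Z)}

(A,P,X): not NE [P1→B gives 6>3; P2→R gives 4>3; P3→Y gives 7>3]
(A,P,Y): not NE [P1→B gives 9>6]
(A,P,Z): not NE [P1→B gives 6>0; P2→Q gives 11>9; P3→Y gives 7>1]
(A,P,W): not NE [P2→R gives 9>5; P3→Y gives 7>0]
(A,Q,X): not NE [P3→Z gives 11>4]
(A,Q,Y): not NE [P1→B gives 7>1; P2→P gives 7>5; P3→Z gives 11>8]
(A,Q,Z): NE
(A,Q,W): not NE [P1→B gives 7>1; P2→R gives 9>2; P3→Z gives 11>9]
(A,R,X): not NE [P1→C gives 8>1]
(A,R,Y): not NE [P2→P gives 7>2; P3→X gives 7>0]
(A,R,Z): not NE [P2→Q gives 11>3; P3→X gives 7>1]
(A,R,W): not NE [P3→X gives 7>6]
(B,P,X): not NE [P2→Q gives 6>4; P3→W gives 8>6]
(B,P,Y): not NE [P2→R gives 7>6; P3→W gives 8>6]
(B,P,Z): not NE [P3→W gives 8>2]
(B,P,W): not NE [P1→A gives 3>1; P2→R gives 6>0]
(B,Q,X): not NE [P1→C gives 2>1; P3→Y gives 5>1]
(B,Q,Y): not NE [P2→R gives 7>1]
(B,Q,Z): not NE [P3→Y gives 5>2]
(B,Q,W): not NE [P2→R gives 6>4; P3→Y gives 5>0]
(B,R,X): not NE [P1→C gives 8>4; P2→Q gives 6>4]
(B,R,Y): not NE [P1→C gives 7>0; P3→X gives 9>8]
(B,R,Z): not NE [P1→A gives 7>1; P2→Q gives 8>1; P3→X gives 9>3]
(B,R,W): not NE [P1→A gives 8>1; P3→X gives 9>3]
(C,P,X): not NE [P1→B gives 6>5; P3→Y gives 9>8]
(C,P,Y): not NE [P1→B gives 9>3; P2→R gives 9>1]
(C,P,Z): not NE [P1→B gives 6>2; P3→Y gives 9>1]
(C,P,W): not NE [P1→A gives 3>2; P2→Q gives 6>4; P3→Y gives 9>0]
(C,Q,X): not NE [P2→P gives 3>2]
(C,Q,Y): not NE [P1→B gives 7>0; P3→X gives 5>1]
(C,Q,Z): not NE [P1→B gives 7>3; P2→P gives 7>2; P3→X gives 5>3]
(C,Q,W): not NE [P1→B gives 7>1; P3→X gives 5>3]
(C,R,X): not NE [P2→P gives 3>1]
(C,R,Y): not NE [P3→X gives 6>5]
(C,R,Z): not NE [P1→A gives 7>5; P2→P gives 7>6; P3→X gives 6>0]
(C,R,W): not NE [P1→A gives 8>4; P2→Q gives 6>2; P3→X gives 6>1]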